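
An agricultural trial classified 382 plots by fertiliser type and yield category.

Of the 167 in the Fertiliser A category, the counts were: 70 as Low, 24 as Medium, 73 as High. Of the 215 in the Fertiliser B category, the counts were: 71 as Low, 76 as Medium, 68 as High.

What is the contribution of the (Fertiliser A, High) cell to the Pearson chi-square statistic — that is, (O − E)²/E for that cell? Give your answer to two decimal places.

2.09

Row total (Fertiliser A) = 167; column total (High) = 141; N = 382.
Expected count E = 167 × 141 / 382 = 61.641.
Contribution = (O − E)²/E = (73 − 61.641)² / 61.641 = 2.09.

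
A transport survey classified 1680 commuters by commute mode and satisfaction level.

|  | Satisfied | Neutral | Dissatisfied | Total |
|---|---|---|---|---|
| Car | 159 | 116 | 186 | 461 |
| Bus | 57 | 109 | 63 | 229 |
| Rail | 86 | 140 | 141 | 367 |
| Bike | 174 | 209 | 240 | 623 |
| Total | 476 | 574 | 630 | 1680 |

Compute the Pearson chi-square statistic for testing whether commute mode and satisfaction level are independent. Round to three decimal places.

42.420

Grand total N = 1680.
Expected counts (row total × column total / N):
  Car, Satisfied: 461×476/1680 = 130.6167
  Car, Neutral: 461×574/1680 = 157.5083
  Car, Dissatisfied: 461×630/1680 = 172.8750
  Bus, Satisfied: 229×476/1680 = 64.8833
  Bus, Neutral: 229×574/1680 = 78.2417
  Bus, Dissatisfied: 229×630/1680 = 85.8750
  Rail, Satisfied: 367×476/1680 = 103.9833
  Rail, Neutral: 367×574/1680 = 125.3917
  Rail, Dissatisfied: 367×630/1680 = 137.6250
  Bike, Satisfied: 623×476/1680 = 176.5167
  Bike, Neutral: 623×574/1680 = 212.8583
  Bike, Dissatisfied: 623×630/1680 = 233.6250
Contributions (O − E)²/E:
  (159 − 130.6167)²/130.6167 = 6.1678
  (116 − 157.5083)²/157.5083 = 10.9387
  (186 − 172.8750)²/172.8750 = 0.9965
  (57 − 64.8833)²/64.8833 = 0.9578
  (109 − 78.2417)²/78.2417 = 12.0917
  (63 − 85.8750)²/85.8750 = 6.0933
  (86 − 103.9833)²/103.9833 = 3.1101
  (140 − 125.3917)²/125.3917 = 1.7019
  (141 − 137.6250)²/137.6250 = 0.0828
  (174 − 176.5167)²/176.5167 = 0.0359
  (209 − 212.8583)²/212.8583 = 0.0699
  (240 − 233.6250)²/233.6250 = 0.1740
χ² = 6.1678 + 10.9387 + 0.9965 + 0.9578 + 12.0917 + 6.0933 + 3.1101 + 1.7019 + 0.0828 + 0.0359 + 0.0699 + 0.1740 = 42.420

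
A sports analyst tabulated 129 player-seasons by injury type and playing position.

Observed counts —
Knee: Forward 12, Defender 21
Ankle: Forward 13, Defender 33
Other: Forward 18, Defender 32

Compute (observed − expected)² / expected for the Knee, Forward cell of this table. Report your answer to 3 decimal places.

Row total (Knee) = 33; column total (Forward) = 43; N = 129.
Expected count E = 33 × 43 / 129 = 11.0000.
Contribution = (O − E)²/E = (12 − 11.0000)² / 11.0000 = 0.091.

0.091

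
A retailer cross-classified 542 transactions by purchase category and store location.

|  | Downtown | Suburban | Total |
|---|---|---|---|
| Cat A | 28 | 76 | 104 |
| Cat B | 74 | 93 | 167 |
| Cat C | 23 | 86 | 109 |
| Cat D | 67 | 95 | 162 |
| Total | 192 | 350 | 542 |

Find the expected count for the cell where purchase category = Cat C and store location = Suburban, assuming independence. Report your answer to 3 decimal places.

70.387

Row total (Cat C) = 109; column total (Suburban) = 350; grand total N = 542.
Expected count = (row total × column total) / N = 109 × 350 / 542 = 70.387.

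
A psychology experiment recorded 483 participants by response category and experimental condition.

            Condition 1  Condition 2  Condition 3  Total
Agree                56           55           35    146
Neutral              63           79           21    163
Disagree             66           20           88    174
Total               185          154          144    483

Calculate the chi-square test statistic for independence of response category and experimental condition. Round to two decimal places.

80.79

Grand total N = 483.
Expected counts (row total × column total / N):
  Agree, Condition 1: 146×185/483 = 55.921
  Agree, Condition 2: 146×154/483 = 46.551
  Agree, Condition 3: 146×144/483 = 43.528
  Neutral, Condition 1: 163×185/483 = 62.433
  Neutral, Condition 2: 163×154/483 = 51.971
  Neutral, Condition 3: 163×144/483 = 48.596
  Disagree, Condition 1: 174×185/483 = 66.646
  Disagree, Condition 2: 174×154/483 = 55.478
  Disagree, Condition 3: 174×144/483 = 51.876
Contributions (O − E)²/E:
  (56 − 55.921)²/55.921 = 0.0001
  (55 − 46.551)²/46.551 = 1.5335
  (35 − 43.528)²/43.528 = 1.6708
  (63 − 62.433)²/62.433 = 0.0051
  (79 − 51.971)²/51.971 = 14.0572
  (21 − 48.596)²/48.596 = 15.6708
  (66 − 66.646)²/66.646 = 0.0063
  (20 − 55.478)²/55.478 = 22.6881
  (88 − 51.876)²/51.876 = 25.1551
χ² = 0.0001 + 1.5335 + 1.6708 + 0.0051 + 14.0572 + 15.6708 + 0.0063 + 22.6881 + 25.1551 = 80.79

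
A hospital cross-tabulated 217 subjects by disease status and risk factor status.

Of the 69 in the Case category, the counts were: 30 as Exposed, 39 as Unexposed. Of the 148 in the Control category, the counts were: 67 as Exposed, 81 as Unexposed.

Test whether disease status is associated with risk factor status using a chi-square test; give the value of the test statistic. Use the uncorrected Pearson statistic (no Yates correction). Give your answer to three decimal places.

Row totals: 69, 148. Column totals: 97, 120. Grand total N = 217.
Expected counts (row total × column total / N):
  Case, Exposed: 69×97/217 = 30.8433
  Case, Unexposed: 69×120/217 = 38.1567
  Control, Exposed: 148×97/217 = 66.1567
  Control, Unexposed: 148×120/217 = 81.8433
Contributions (O − E)²/E:
  (30 − 30.8433)²/30.8433 = 0.0231
  (39 − 38.1567)²/38.1567 = 0.0186
  (67 − 66.1567)²/66.1567 = 0.0107
  (81 − 81.8433)²/81.8433 = 0.0087
χ² = 0.0231 + 0.0186 + 0.0107 + 0.0087 = 0.061

0.061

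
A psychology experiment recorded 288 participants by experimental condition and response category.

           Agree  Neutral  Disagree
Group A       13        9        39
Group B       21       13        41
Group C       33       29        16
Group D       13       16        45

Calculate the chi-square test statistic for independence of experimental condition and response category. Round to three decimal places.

Row totals: 61, 75, 78, 74. Column totals: 80, 67, 141. Grand total N = 288.
Expected counts (row total × column total / N):
  Group A, Agree: 61×80/288 = 16.9444
  Group A, Neutral: 61×67/288 = 14.1910
  Group A, Disagree: 61×141/288 = 29.8646
  Group B, Agree: 75×80/288 = 20.8333
  Group B, Neutral: 75×67/288 = 17.4479
  Group B, Disagree: 75×141/288 = 36.7188
  Group C, Agree: 78×80/288 = 21.6667
  Group C, Neutral: 78×67/288 = 18.1458
  Group C, Disagree: 78×141/288 = 38.1875
  Group D, Agree: 74×80/288 = 20.5556
  Group D, Neutral: 74×67/288 = 17.2153
  Group D, Disagree: 74×141/288 = 36.2292
Contributions (O − E)²/E:
  (13 − 16.9444)²/16.9444 = 0.9182
  (9 − 14.1910)²/14.1910 = 1.8988
  (39 − 29.8646)²/29.8646 = 2.7945
  (21 − 20.8333)²/20.8333 = 0.0013
  (13 − 17.4479)²/17.4479 = 1.1339
  (41 − 36.7188)²/36.7188 = 0.4992
  (33 − 21.6667)²/21.6667 = 5.9282
  (29 − 18.1458)²/18.1458 = 6.4926
  (16 − 38.1875)²/38.1875 = 12.8913
  (13 − 20.5556)²/20.5556 = 2.7772
  (16 − 17.2153)²/17.2153 = 0.0858
  (45 − 36.2292)²/36.2292 = 2.1233
χ² = 0.9182 + 1.8988 + 2.7945 + 0.0013 + 1.1339 + 0.4992 + 5.9282 + 6.4926 + 12.8913 + 2.7772 + 0.0858 + 2.1233 = 37.544

37.544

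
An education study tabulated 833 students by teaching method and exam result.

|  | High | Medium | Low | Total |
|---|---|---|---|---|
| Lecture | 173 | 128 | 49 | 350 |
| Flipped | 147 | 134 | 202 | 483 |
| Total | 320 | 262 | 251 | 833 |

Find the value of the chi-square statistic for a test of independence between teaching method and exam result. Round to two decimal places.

76.22

Grand total N = 833.
Expected counts (row total × column total / N):
  Lecture, High: 350×320/833 = 134.454
  Lecture, Medium: 350×262/833 = 110.084
  Lecture, Low: 350×251/833 = 105.462
  Flipped, High: 483×320/833 = 185.546
  Flipped, Medium: 483×262/833 = 151.916
  Flipped, Low: 483×251/833 = 145.538
Contributions (O − E)²/E:
  (173 − 134.454)²/134.454 = 11.0506
  (128 − 110.084)²/110.084 = 2.9158
  (49 − 105.462)²/105.462 = 30.2285
  (147 − 185.546)²/185.546 = 8.0077
  (134 − 151.916)²/151.916 = 2.1129
  (202 − 145.538)²/145.538 = 21.9046
χ² = 11.0506 + 2.9158 + 30.2285 + 8.0077 + 2.1129 + 21.9046 = 76.22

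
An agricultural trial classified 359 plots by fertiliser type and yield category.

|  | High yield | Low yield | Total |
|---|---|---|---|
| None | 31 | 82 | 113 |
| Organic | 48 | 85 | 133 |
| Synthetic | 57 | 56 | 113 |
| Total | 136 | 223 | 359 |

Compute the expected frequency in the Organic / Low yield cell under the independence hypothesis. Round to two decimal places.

Row total (Organic) = 133; column total (Low yield) = 223; grand total N = 359.
Expected count = (row total × column total) / N = 133 × 223 / 359 = 82.62.

82.62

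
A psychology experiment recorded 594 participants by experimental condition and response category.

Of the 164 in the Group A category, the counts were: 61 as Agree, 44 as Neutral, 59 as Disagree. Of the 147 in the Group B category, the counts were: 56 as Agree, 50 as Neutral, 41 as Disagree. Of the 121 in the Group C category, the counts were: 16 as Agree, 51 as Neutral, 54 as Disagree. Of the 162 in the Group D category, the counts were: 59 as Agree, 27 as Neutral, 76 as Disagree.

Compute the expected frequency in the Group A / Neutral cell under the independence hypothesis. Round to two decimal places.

47.49

Row total (Group A) = 164; column total (Neutral) = 172; grand total N = 594.
Expected count = (row total × column total) / N = 164 × 172 / 594 = 47.49.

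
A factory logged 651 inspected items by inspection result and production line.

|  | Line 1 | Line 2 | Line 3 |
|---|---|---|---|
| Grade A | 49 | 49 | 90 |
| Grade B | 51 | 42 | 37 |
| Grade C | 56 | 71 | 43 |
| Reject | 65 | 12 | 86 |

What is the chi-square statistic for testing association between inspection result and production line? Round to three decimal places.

68.435

Row totals: 188, 130, 170, 163. Column totals: 221, 174, 256. Grand total N = 651.
Expected counts (row total × column total / N):
  Grade A, Line 1: 188×221/651 = 63.8218
  Grade A, Line 2: 188×174/651 = 50.2488
  Grade A, Line 3: 188×256/651 = 73.9293
  Grade B, Line 1: 130×221/651 = 44.1321
  Grade B, Line 2: 130×174/651 = 34.7465
  Grade B, Line 3: 130×256/651 = 51.1214
  Grade C, Line 1: 170×221/651 = 57.7112
  Grade C, Line 2: 170×174/651 = 45.4378
  Grade C, Line 3: 170×256/651 = 66.8510
  Reject, Line 1: 163×221/651 = 55.3349
  Reject, Line 2: 163×174/651 = 43.5668
  Reject, Line 3: 163×256/651 = 64.0983
Contributions (O − E)²/E:
  (49 − 63.8218)²/63.8218 = 3.4422
  (49 − 50.2488)²/50.2488 = 0.0310
  (90 − 73.9293)²/73.9293 = 3.4934
  (51 − 44.1321)²/44.1321 = 1.0688
  (42 − 34.7465)²/34.7465 = 1.5142
  (37 − 51.1214)²/51.1214 = 3.9008
  (56 − 57.7112)²/57.7112 = 0.0507
  (71 − 45.4378)²/45.4378 = 14.3807
  (43 − 66.8510)²/66.8510 = 8.5095
  (65 − 55.3349)²/55.3349 = 1.6882
  (12 − 43.5668)²/43.5668 = 22.8721
  (86 − 64.0983)²/64.0983 = 7.4836
χ² = 3.4422 + 0.0310 + 3.4934 + 1.0688 + 1.5142 + 3.9008 + 0.0507 + 14.3807 + 8.5095 + 1.6882 + 22.8721 + 7.4836 = 68.435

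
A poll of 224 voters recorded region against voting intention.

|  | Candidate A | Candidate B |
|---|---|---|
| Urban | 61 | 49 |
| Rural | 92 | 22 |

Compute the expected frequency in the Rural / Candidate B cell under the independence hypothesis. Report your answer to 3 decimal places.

36.134

Row total (Rural) = 114; column total (Candidate B) = 71; grand total N = 224.
Expected count = (row total × column total) / N = 114 × 71 / 224 = 36.134.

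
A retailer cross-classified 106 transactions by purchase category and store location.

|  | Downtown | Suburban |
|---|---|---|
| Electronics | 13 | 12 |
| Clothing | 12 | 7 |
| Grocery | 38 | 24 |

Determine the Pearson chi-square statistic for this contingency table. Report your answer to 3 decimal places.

0.771

Row totals: 25, 19, 62. Column totals: 63, 43. Grand total N = 106.
Expected counts (row total × column total / N):
  Electronics, Downtown: 25×63/106 = 14.8585
  Electronics, Suburban: 25×43/106 = 10.1415
  Clothing, Downtown: 19×63/106 = 11.2925
  Clothing, Suburban: 19×43/106 = 7.7075
  Grocery, Downtown: 62×63/106 = 36.8491
  Grocery, Suburban: 62×43/106 = 25.1509
Contributions (O − E)²/E:
  (13 − 14.8585)²/14.8585 = 0.2325
  (12 − 10.1415)²/10.1415 = 0.3406
  (12 − 11.2925)²/11.2925 = 0.0443
  (7 − 7.7075)²/7.7075 = 0.0649
  (38 − 36.8491)²/36.8491 = 0.0359
  (24 − 25.1509)²/25.1509 = 0.0527
χ² = 0.2325 + 0.3406 + 0.0443 + 0.0649 + 0.0359 + 0.0527 = 0.771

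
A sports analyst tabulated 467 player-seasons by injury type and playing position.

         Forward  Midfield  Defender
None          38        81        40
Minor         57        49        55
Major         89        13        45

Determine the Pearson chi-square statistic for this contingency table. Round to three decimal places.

73.435

Row totals: 159, 161, 147. Column totals: 184, 143, 140. Grand total N = 467.
Expected counts (row total × column total / N):
  None, Forward: 159×184/467 = 62.64668
  None, Midfield: 159×143/467 = 48.68737
  None, Defender: 159×140/467 = 47.66595
  Minor, Forward: 161×184/467 = 63.43469
  Minor, Midfield: 161×143/467 = 49.29979
  Minor, Defender: 161×140/467 = 48.26552
  Major, Forward: 147×184/467 = 57.91863
  Major, Midfield: 147×143/467 = 45.01285
  Major, Defender: 147×140/467 = 44.06852
Contributions (O − E)²/E:
  (38 − 62.64668)²/62.64668 = 9.6966
  (81 − 48.68737)²/48.68737 = 21.4451
  (40 − 47.66595)²/47.66595 = 1.2329
  (57 − 63.43469)²/63.43469 = 0.6527
  (49 − 49.29979)²/49.29979 = 0.0018
  (55 − 48.26552)²/48.26552 = 0.9397
  (89 − 57.91863)²/57.91863 = 16.6795
  (13 − 45.01285)²/45.01285 = 22.7673
  (45 − 44.06852)²/44.06852 = 0.0197
χ² = 9.6966 + 21.4451 + 1.2329 + 0.6527 + 0.0018 + 0.9397 + 16.6795 + 22.7673 + 0.0197 = 73.435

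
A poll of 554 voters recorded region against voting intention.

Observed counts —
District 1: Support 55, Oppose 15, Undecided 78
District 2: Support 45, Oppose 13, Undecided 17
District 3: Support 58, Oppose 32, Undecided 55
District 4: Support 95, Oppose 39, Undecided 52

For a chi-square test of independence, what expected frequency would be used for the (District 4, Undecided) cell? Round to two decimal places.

Row total (District 4) = 186; column total (Undecided) = 202; grand total N = 554.
Expected count = (row total × column total) / N = 186 × 202 / 554 = 67.82.

67.82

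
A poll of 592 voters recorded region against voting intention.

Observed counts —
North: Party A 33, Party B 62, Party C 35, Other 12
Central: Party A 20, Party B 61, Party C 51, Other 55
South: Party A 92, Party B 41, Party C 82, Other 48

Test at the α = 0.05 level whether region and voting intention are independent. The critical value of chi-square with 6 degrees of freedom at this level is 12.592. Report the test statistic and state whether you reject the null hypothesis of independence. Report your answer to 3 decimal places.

75.151; reject H₀

Row totals: 142, 187, 263. Column totals: 145, 164, 168, 115. Grand total N = 592.
Expected counts (row total × column total / N):
  North, Party A: 142×145/592 = 34.78041
  North, Party B: 142×164/592 = 39.33784
  North, Party C: 142×168/592 = 40.29730
  North, Other: 142×115/592 = 27.58446
  Central, Party A: 187×145/592 = 45.80236
  Central, Party B: 187×164/592 = 51.80405
  Central, Party C: 187×168/592 = 53.06757
  Central, Other: 187×115/592 = 36.32601
  South, Party A: 263×145/592 = 64.41723
  South, Party B: 263×164/592 = 72.85811
  South, Party C: 263×168/592 = 74.63514
  South, Other: 263×115/592 = 51.08953
Contributions (O − E)²/E:
  (33 − 34.78041)²/34.78041 = 0.0911
  (62 − 39.33784)²/39.33784 = 13.0555
  (35 − 40.29730)²/40.29730 = 0.6964
  (12 − 27.58446)²/27.58446 = 8.8048
  (20 − 45.80236)²/45.80236 = 14.5355
  (61 − 51.80405)²/51.80405 = 1.6324
  (51 − 53.06757)²/53.06757 = 0.0806
  (55 − 36.32601)²/36.32601 = 9.5997
  (92 − 64.41723)²/64.41723 = 11.8106
  (41 − 72.85811)²/72.85811 = 13.9304
  (82 − 74.63514)²/74.63514 = 0.7268
  (48 − 51.08953)²/51.08953 = 0.1868
χ² = 0.0911 + 13.0555 + 0.6964 + 8.8048 + 14.5355 + 1.6324 + 0.0806 + 9.5997 + 11.8106 + 13.9304 + 0.7268 + 0.1868 = 75.151
df = (3−1)(4−1) = 6. Since 75.151 > 12.592, reject the null hypothesis of independence at α = 0.05.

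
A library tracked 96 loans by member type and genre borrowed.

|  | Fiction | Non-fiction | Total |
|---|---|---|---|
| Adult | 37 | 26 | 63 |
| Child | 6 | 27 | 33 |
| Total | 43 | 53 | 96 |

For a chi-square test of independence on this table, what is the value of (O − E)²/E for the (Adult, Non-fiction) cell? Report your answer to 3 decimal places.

Row total (Adult) = 63; column total (Non-fiction) = 53; N = 96.
Expected count E = 63 × 53 / 96 = 34.7812.
Contribution = (O − E)²/E = (26 − 34.7812)² / 34.7812 = 2.217.

2.217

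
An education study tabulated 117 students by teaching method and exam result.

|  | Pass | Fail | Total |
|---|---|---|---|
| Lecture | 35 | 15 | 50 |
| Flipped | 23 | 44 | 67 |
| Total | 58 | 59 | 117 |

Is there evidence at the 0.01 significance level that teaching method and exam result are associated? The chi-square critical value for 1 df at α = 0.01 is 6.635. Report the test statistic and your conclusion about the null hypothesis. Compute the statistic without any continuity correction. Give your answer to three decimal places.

14.575; reject H₀

Grand total N = 117.
Expected counts (row total × column total / N):
  Lecture, Pass: 50×58/117 = 24.7863
  Lecture, Fail: 50×59/117 = 25.2137
  Flipped, Pass: 67×58/117 = 33.2137
  Flipped, Fail: 67×59/117 = 33.7863
Contributions (O − E)²/E:
  (35 − 24.7863)²/24.7863 = 4.2088
  (15 − 25.2137)²/25.2137 = 4.1374
  (23 − 33.2137)²/33.2137 = 3.1409
  (44 − 33.7863)²/33.7863 = 3.0876
χ² = 4.2088 + 4.1374 + 3.1409 + 3.0876 = 14.575
df = (2−1)(2−1) = 1. Since 14.575 > 6.635, reject the null hypothesis of independence at α = 0.01.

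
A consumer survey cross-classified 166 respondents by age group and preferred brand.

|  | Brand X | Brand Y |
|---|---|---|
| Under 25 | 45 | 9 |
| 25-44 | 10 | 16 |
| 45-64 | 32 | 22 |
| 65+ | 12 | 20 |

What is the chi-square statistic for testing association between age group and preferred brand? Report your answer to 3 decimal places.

23.958

Row totals: 54, 26, 54, 32. Column totals: 99, 67. Grand total N = 166.
Expected counts (row total × column total / N):
  Under 25, Brand X: 54×99/166 = 32.2048
  Under 25, Brand Y: 54×67/166 = 21.7952
  25-44, Brand X: 26×99/166 = 15.5060
  25-44, Brand Y: 26×67/166 = 10.4940
  45-64, Brand X: 54×99/166 = 32.2048
  45-64, Brand Y: 54×67/166 = 21.7952
  65+, Brand X: 32×99/166 = 19.0843
  65+, Brand Y: 32×67/166 = 12.9157
Contributions (O − E)²/E:
  (45 − 32.2048)²/32.2048 = 5.0836
  (9 − 21.7952)²/21.7952 = 7.5116
  (10 − 15.5060)²/15.5060 = 1.9551
  (16 − 10.4940)²/10.4940 = 2.8889
  (32 − 32.2048)²/32.2048 = 0.0013
  (22 − 21.7952)²/21.7952 = 0.0019
  (12 − 19.0843)²/19.0843 = 2.6298
  (20 − 12.9157)²/12.9157 = 3.8858
χ² = 5.0836 + 7.5116 + 1.9551 + 2.8889 + 0.0013 + 0.0019 + 2.6298 + 3.8858 = 23.958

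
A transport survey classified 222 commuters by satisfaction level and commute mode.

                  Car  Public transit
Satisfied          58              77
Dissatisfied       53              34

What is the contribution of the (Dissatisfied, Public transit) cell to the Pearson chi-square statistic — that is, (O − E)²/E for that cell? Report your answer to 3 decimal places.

2.075

Row total (Dissatisfied) = 87; column total (Public transit) = 111; N = 222.
Expected count E = 87 × 111 / 222 = 43.5000.
Contribution = (O − E)²/E = (34 − 43.5000)² / 43.5000 = 2.075.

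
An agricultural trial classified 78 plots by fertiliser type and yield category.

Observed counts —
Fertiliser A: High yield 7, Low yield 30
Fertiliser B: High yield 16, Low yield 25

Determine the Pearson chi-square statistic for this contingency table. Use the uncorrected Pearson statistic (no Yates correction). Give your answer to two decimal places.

Row totals: 37, 41. Column totals: 23, 55. Grand total N = 78.
Expected counts (row total × column total / N):
  Fertiliser A, High yield: 37×23/78 = 10.910
  Fertiliser A, Low yield: 37×55/78 = 26.090
  Fertiliser B, High yield: 41×23/78 = 12.090
  Fertiliser B, Low yield: 41×55/78 = 28.910
Contributions (O − E)²/E:
  (7 − 10.910)²/10.910 = 1.4013
  (30 − 26.090)²/26.090 = 0.5860
  (16 − 12.090)²/12.090 = 1.2645
  (25 − 28.910)²/28.910 = 0.5288
χ² = 1.4013 + 0.5860 + 1.2645 + 0.5288 = 3.78

3.78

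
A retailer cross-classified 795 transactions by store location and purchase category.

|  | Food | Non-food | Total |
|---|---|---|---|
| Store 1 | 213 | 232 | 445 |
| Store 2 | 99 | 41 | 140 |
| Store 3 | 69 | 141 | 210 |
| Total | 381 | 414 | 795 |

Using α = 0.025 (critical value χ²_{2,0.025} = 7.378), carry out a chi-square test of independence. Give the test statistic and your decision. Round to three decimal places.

Grand total N = 795.
Expected counts (row total × column total / N):
  Store 1, Food: 445×381/795 = 213.2642
  Store 1, Non-food: 445×414/795 = 231.7358
  Store 2, Food: 140×381/795 = 67.0943
  Store 2, Non-food: 140×414/795 = 72.9057
  Store 3, Food: 210×381/795 = 100.6415
  Store 3, Non-food: 210×414/795 = 109.3585
Contributions (O − E)²/E:
  (213 − 213.2642)²/213.2642 = 0.0003
  (232 − 231.7358)²/231.7358 = 0.0003
  (99 − 67.0943)²/67.0943 = 15.1723
  (41 − 72.9057)²/72.9057 = 13.9629
  (69 − 100.6415)²/100.6415 = 9.9480
  (141 − 109.3585)²/109.3585 = 9.1551
χ² = 0.0003 + 0.0003 + 15.1723 + 13.9629 + 9.9480 + 9.1551 = 48.239
df = (3−1)(2−1) = 2. Since 48.239 > 7.378, reject the null hypothesis of independence at α = 0.025.

48.239; reject H₀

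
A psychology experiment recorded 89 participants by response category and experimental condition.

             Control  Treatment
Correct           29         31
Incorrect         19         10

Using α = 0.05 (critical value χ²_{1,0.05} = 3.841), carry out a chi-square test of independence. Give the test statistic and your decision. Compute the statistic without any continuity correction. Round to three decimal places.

2.324; fail to reject H₀

Row totals: 60, 29. Column totals: 48, 41. Grand total N = 89.
Expected counts (row total × column total / N):
  Correct, Control: 60×48/89 = 32.3596
  Correct, Treatment: 60×41/89 = 27.6404
  Incorrect, Control: 29×48/89 = 15.6404
  Incorrect, Treatment: 29×41/89 = 13.3596
Contributions (O − E)²/E:
  (29 − 32.3596)²/32.3596 = 0.3488
  (31 − 27.6404)²/27.6404 = 0.4083
  (19 − 15.6404)²/15.6404 = 0.7217
  (10 − 13.3596)²/13.3596 = 0.8449
χ² = 0.3488 + 0.4083 + 0.7217 + 0.8449 = 2.324
df = (2−1)(2−1) = 1. Since 2.324 < 3.841, fail to reject the null hypothesis of independence at α = 0.05.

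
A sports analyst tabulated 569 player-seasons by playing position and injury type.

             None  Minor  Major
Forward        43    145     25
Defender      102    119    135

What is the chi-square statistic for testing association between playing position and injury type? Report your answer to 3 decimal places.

70.721

Row totals: 213, 356. Column totals: 145, 264, 160. Grand total N = 569.
Expected counts (row total × column total / N):
  Forward, None: 213×145/569 = 54.27944
  Forward, Minor: 213×264/569 = 98.82601
  Forward, Major: 213×160/569 = 59.89455
  Defender, None: 356×145/569 = 90.72056
  Defender, Minor: 356×264/569 = 165.17399
  Defender, Major: 356×160/569 = 100.10545
Contributions (O − E)²/E:
  (43 − 54.27944)²/54.27944 = 2.3439
  (145 − 98.82601)²/98.82601 = 21.5736
  (25 − 59.89455)²/59.89455 = 20.3296
  (102 − 90.72056)²/90.72056 = 1.4024
  (119 − 165.17399)²/165.17399 = 12.9078
  (135 − 100.10545)²/100.10545 = 12.1635
χ² = 2.3439 + 21.5736 + 20.3296 + 1.4024 + 12.9078 + 12.1635 = 70.721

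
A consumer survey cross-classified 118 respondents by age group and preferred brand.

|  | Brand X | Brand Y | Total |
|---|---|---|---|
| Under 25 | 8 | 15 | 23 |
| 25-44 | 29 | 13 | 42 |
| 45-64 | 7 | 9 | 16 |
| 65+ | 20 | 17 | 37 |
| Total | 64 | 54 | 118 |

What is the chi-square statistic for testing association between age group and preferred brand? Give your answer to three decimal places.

Grand total N = 118.
Expected counts (row total × column total / N):
  Under 25, Brand X: 23×64/118 = 12.47458
  Under 25, Brand Y: 23×54/118 = 10.52542
  25-44, Brand X: 42×64/118 = 22.77966
  25-44, Brand Y: 42×54/118 = 19.22034
  45-64, Brand X: 16×64/118 = 8.67797
  45-64, Brand Y: 16×54/118 = 7.32203
  65+, Brand X: 37×64/118 = 20.06780
  65+, Brand Y: 37×54/118 = 16.93220
Contributions (O − E)²/E:
  (8 − 12.47458)²/12.47458 = 1.6050
  (15 − 10.52542)²/10.52542 = 1.9022
  (29 − 22.77966)²/22.77966 = 1.6986
  (13 − 19.22034)²/19.22034 = 2.0131
  (7 − 8.67797)²/8.67797 = 0.3245
  (9 − 7.32203)²/7.32203 = 0.3845
  (20 − 20.06780)²/20.06780 = 0.0002
  (17 − 16.93220)²/16.93220 = 0.0003
χ² = 1.6050 + 1.9022 + 1.6986 + 2.0131 + 0.3245 + 0.3845 + 0.0002 + 0.0003 = 7.928

7.928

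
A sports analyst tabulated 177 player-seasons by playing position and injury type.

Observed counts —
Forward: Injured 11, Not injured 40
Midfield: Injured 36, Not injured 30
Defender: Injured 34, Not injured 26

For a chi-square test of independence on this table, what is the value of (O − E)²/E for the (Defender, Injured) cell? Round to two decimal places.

Row total (Defender) = 60; column total (Injured) = 81; N = 177.
Expected count E = 60 × 81 / 177 = 27.458.
Contribution = (O − E)²/E = (34 − 27.458)² / 27.458 = 1.56.

1.56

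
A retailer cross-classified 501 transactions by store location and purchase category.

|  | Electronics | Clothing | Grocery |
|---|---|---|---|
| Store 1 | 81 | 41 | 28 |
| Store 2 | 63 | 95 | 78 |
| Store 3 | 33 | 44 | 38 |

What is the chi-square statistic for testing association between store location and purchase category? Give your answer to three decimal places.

33.263

Row totals: 150, 236, 115. Column totals: 177, 180, 144. Grand total N = 501.
Expected counts (row total × column total / N):
  Store 1, Electronics: 150×177/501 = 52.9940
  Store 1, Clothing: 150×180/501 = 53.8922
  Store 1, Grocery: 150×144/501 = 43.1138
  Store 2, Electronics: 236×177/501 = 83.3772
  Store 2, Clothing: 236×180/501 = 84.7904
  Store 2, Grocery: 236×144/501 = 67.8323
  Store 3, Electronics: 115×177/501 = 40.6287
  Store 3, Clothing: 115×180/501 = 41.3174
  Store 3, Grocery: 115×144/501 = 33.0539
Contributions (O − E)²/E:
  (81 − 52.9940)²/52.9940 = 14.8005
  (41 − 53.8922)²/53.8922 = 3.0841
  (28 − 43.1138)²/43.1138 = 5.2982
  (63 − 83.3772)²/83.3772 = 4.9801
  (95 − 84.7904)²/84.7904 = 1.2293
  (78 − 67.8323)²/67.8323 = 1.5241
  (33 − 40.6287)²/40.6287 = 1.4324
  (44 − 41.3174)²/41.3174 = 0.1742
  (38 − 33.0539)²/33.0539 = 0.7401
χ² = 14.8005 + 3.0841 + 5.2982 + 4.9801 + 1.2293 + 1.5241 + 1.4324 + 0.1742 + 0.7401 = 33.263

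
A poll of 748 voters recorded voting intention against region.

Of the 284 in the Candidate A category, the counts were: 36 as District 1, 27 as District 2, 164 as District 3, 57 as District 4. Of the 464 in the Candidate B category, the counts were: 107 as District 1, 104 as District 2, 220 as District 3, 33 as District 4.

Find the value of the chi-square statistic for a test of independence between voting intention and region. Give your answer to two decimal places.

54.94

Row totals: 284, 464. Column totals: 143, 131, 384, 90. Grand total N = 748.
Expected counts (row total × column total / N):
  Candidate A, District 1: 284×143/748 = 54.294
  Candidate A, District 2: 284×131/748 = 49.738
  Candidate A, District 3: 284×384/748 = 145.797
  Candidate A, District 4: 284×90/748 = 34.171
  Candidate B, District 1: 464×143/748 = 88.706
  Candidate B, District 2: 464×131/748 = 81.262
  Candidate B, District 3: 464×384/748 = 238.203
  Candidate B, District 4: 464×90/748 = 55.829
Contributions (O − E)²/E:
  (36 − 54.294)²/54.294 = 6.1640
  (27 − 49.738)²/49.738 = 10.3948
  (164 − 145.797)²/145.797 = 2.2727
  (57 − 34.171)²/34.171 = 15.2516
  (107 − 88.706)²/88.706 = 3.7728
  (104 − 81.262)²/81.262 = 6.3623
  (220 − 238.203)²/238.203 = 1.3910
  (33 − 55.829)²/55.829 = 9.3350
χ² = 6.1640 + 10.3948 + 2.2727 + 15.2516 + 3.7728 + 6.3623 + 1.3910 + 9.3350 = 54.94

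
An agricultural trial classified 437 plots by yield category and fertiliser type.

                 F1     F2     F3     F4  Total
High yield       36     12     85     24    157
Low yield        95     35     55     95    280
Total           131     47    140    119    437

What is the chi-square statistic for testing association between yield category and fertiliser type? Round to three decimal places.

Grand total N = 437.
Expected counts (row total × column total / N):
  High yield, F1: 157×131/437 = 47.06407
  High yield, F2: 157×47/437 = 16.88558
  High yield, F3: 157×140/437 = 50.29748
  High yield, F4: 157×119/437 = 42.75286
  Low yield, F1: 280×131/437 = 83.93593
  Low yield, F2: 280×47/437 = 30.11442
  Low yield, F3: 280×140/437 = 89.70252
  Low yield, F4: 280×119/437 = 76.24714
Contributions (O − E)²/E:
  (36 − 47.06407)²/47.06407 = 2.6010
  (12 − 16.88558)²/16.88558 = 1.4136
  (85 − 50.29748)²/50.29748 = 23.9428
  (24 − 42.75286)²/42.75286 = 8.2256
  (95 − 83.93593)²/83.93593 = 1.4584
  (35 − 30.11442)²/30.11442 = 0.7926
  (55 − 89.70252)²/89.70252 = 13.4251
  (95 − 76.24714)²/76.24714 = 4.6122
χ² = 2.6010 + 1.4136 + 23.9428 + 8.2256 + 1.4584 + 0.7926 + 13.4251 + 4.6122 = 56.471

56.471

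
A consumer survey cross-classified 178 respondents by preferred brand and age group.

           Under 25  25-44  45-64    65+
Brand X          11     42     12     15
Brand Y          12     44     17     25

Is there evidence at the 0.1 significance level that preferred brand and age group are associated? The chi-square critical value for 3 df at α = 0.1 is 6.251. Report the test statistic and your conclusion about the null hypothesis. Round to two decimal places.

1.65; fail to reject H₀

Row totals: 80, 98. Column totals: 23, 86, 29, 40. Grand total N = 178.
Expected counts (row total × column total / N):
  Brand X, Under 25: 80×23/178 = 10.337
  Brand X, 25-44: 80×86/178 = 38.652
  Brand X, 45-64: 80×29/178 = 13.034
  Brand X, 65+: 80×40/178 = 17.978
  Brand Y, Under 25: 98×23/178 = 12.663
  Brand Y, 25-44: 98×86/178 = 47.348
  Brand Y, 45-64: 98×29/178 = 15.966
  Brand Y, 65+: 98×40/178 = 22.022
Contributions (O − E)²/E:
  (11 − 10.337)²/10.337 = 0.0425
  (42 − 38.652)²/38.652 = 0.2900
  (12 − 13.034)²/13.034 = 0.0820
  (15 − 17.978)²/17.978 = 0.4933
  (12 − 12.663)²/12.663 = 0.0347
  (44 − 47.348)²/47.348 = 0.2367
  (17 − 15.966)²/15.966 = 0.0670
  (25 − 22.022)²/22.022 = 0.4027
χ² = 0.0425 + 0.2900 + 0.0820 + 0.4933 + 0.0347 + 0.2367 + 0.0670 + 0.4027 = 1.65
df = (2−1)(4−1) = 3. Since 1.65 < 6.251, fail to reject the null hypothesis of independence at α = 0.1.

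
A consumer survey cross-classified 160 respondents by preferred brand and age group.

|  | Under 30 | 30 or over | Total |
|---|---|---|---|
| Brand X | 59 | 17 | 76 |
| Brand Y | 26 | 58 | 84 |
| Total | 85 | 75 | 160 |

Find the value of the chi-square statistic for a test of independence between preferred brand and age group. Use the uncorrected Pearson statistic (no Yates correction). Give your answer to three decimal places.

Grand total N = 160.
Expected counts (row total × column total / N):
  Brand X, Under 30: 76×85/160 = 40.3750
  Brand X, 30 or over: 76×75/160 = 35.6250
  Brand Y, Under 30: 84×85/160 = 44.6250
  Brand Y, 30 or over: 84×75/160 = 39.3750
Contributions (O − E)²/E:
  (59 − 40.3750)²/40.3750 = 8.5917
  (17 − 35.6250)²/35.6250 = 9.7373
  (26 − 44.6250)²/44.6250 = 7.7735
  (58 − 39.3750)²/39.3750 = 8.8099
χ² = 8.5917 + 9.7373 + 7.7735 + 8.8099 = 34.912

34.912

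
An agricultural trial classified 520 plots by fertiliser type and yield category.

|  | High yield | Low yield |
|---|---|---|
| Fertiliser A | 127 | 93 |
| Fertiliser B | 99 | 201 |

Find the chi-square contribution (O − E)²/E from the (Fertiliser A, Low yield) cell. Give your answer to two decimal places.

7.92

Row total (Fertiliser A) = 220; column total (Low yield) = 294; N = 520.
Expected count E = 220 × 294 / 520 = 124.385.
Contribution = (O − E)²/E = (93 − 124.385)² / 124.385 = 7.92.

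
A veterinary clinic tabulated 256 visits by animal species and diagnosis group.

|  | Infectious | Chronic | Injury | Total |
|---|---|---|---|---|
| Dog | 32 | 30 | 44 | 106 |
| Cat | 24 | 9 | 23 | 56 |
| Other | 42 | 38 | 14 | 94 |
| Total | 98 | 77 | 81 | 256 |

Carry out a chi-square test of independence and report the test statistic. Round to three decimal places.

Grand total N = 256.
Expected counts (row total × column total / N):
  Dog, Infectious: 106×98/256 = 40.5781
  Dog, Chronic: 106×77/256 = 31.8828
  Dog, Injury: 106×81/256 = 33.5391
  Cat, Infectious: 56×98/256 = 21.4375
  Cat, Chronic: 56×77/256 = 16.8438
  Cat, Injury: 56×81/256 = 17.7188
  Other, Infectious: 94×98/256 = 35.9844
  Other, Chronic: 94×77/256 = 28.2734
  Other, Injury: 94×81/256 = 29.7422
Contributions (O − E)²/E:
  (32 − 40.5781)²/40.5781 = 1.8134
  (30 − 31.8828)²/31.8828 = 0.1112
  (44 − 33.5391)²/33.5391 = 3.2628
  (24 − 21.4375)²/21.4375 = 0.3063
  (9 − 16.8438)²/16.8438 = 3.6527
  (23 − 17.7188)²/17.7188 = 1.5741
  (42 − 35.9844)²/35.9844 = 1.0056
  (38 − 28.2734)²/28.2734 = 3.3461
  (14 − 29.7422)²/29.7422 = 8.3322
χ² = 1.8134 + 0.1112 + 3.2628 + 0.3063 + 3.6527 + 1.5741 + 1.0056 + 3.3461 + 8.3322 = 23.404

23.404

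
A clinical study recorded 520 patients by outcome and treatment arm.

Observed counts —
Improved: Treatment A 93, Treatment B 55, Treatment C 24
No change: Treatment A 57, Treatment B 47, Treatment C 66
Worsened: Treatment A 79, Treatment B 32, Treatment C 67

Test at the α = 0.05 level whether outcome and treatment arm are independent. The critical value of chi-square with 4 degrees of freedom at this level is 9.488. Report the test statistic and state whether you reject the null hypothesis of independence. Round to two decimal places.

Row totals: 172, 170, 178. Column totals: 229, 134, 157. Grand total N = 520.
Expected counts (row total × column total / N):
  Improved, Treatment A: 172×229/520 = 75.746
  Improved, Treatment B: 172×134/520 = 44.323
  Improved, Treatment C: 172×157/520 = 51.931
  No change, Treatment A: 170×229/520 = 74.865
  No change, Treatment B: 170×134/520 = 43.808
  No change, Treatment C: 170×157/520 = 51.327
  Worsened, Treatment A: 178×229/520 = 78.388
  Worsened, Treatment B: 178×134/520 = 45.869
  Worsened, Treatment C: 178×157/520 = 53.742
Contributions (O − E)²/E:
  (93 − 75.746)²/75.746 = 3.9302
  (55 − 44.323)²/44.323 = 2.5720
  (24 − 51.931)²/51.931 = 15.0226
  (57 − 74.865)²/74.865 = 4.2631
  (47 − 43.808)²/43.808 = 0.2326
  (66 − 51.327)²/51.327 = 4.1946
  (79 − 78.388)²/78.388 = 0.0048
  (32 − 45.869)²/45.869 = 4.1934
  (67 − 53.742)²/53.742 = 3.2707
χ² = 3.9302 + 2.5720 + 15.0226 + 4.2631 + 0.2326 + 4.1946 + 0.0048 + 4.1934 + 3.2707 = 37.68
df = (3−1)(3−1) = 4. Since 37.68 > 9.488, reject the null hypothesis of independence at α = 0.05.

37.68; reject H₀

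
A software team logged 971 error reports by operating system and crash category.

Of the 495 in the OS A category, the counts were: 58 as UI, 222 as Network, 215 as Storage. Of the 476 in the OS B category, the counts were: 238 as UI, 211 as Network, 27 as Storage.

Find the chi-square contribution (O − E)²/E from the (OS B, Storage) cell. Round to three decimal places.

70.777

Row total (OS B) = 476; column total (Storage) = 242; N = 971.
Expected count E = 476 × 242 / 971 = 118.63234.
Contribution = (O − E)²/E = (27 − 118.63234)² / 118.63234 = 70.777.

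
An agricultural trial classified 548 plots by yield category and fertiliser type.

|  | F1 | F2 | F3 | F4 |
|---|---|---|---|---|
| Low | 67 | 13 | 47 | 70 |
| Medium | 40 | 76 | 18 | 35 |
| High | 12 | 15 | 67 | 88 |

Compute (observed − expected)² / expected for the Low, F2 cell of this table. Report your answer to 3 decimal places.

Row total (Low) = 197; column total (F2) = 104; N = 548.
Expected count E = 197 × 104 / 548 = 37.3869.
Contribution = (O − E)²/E = (13 − 37.3869)² / 37.3869 = 15.907.

15.907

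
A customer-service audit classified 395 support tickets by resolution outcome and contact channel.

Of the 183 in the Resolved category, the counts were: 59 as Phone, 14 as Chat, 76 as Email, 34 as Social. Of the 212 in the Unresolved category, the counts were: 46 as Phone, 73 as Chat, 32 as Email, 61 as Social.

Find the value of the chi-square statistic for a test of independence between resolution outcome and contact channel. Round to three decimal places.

Row totals: 183, 212. Column totals: 105, 87, 108, 95. Grand total N = 395.
Expected counts (row total × column total / N):
  Resolved, Phone: 183×105/395 = 48.6456
  Resolved, Chat: 183×87/395 = 40.3063
  Resolved, Email: 183×108/395 = 50.0354
  Resolved, Social: 183×95/395 = 44.0127
  Unresolved, Phone: 212×105/395 = 56.3544
  Unresolved, Chat: 212×87/395 = 46.6937
  Unresolved, Email: 212×108/395 = 57.9646
  Unresolved, Social: 212×95/395 = 50.9873
Contributions (O − E)²/E:
  (59 − 48.6456)²/48.6456 = 2.2040
  (14 − 40.3063)²/40.3063 = 17.1691
  (76 − 50.0354)²/50.0354 = 13.4737
  (34 − 44.0127)²/44.0127 = 2.2778
  (46 − 56.3544)²/56.3544 = 1.9025
  (73 − 46.6937)²/46.6937 = 14.8204
  (32 − 57.9646)²/57.9646 = 11.6306
  (61 − 50.9873)²/50.9873 = 1.9663
χ² = 2.2040 + 17.1691 + 13.4737 + 2.2778 + 1.9025 + 14.8204 + 11.6306 + 1.9663 = 65.444

65.444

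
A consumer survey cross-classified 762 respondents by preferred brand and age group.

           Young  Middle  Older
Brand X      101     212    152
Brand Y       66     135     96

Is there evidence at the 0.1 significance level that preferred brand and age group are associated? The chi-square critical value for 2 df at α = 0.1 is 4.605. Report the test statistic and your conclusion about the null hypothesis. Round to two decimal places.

Row totals: 465, 297. Column totals: 167, 347, 248. Grand total N = 762.
Expected counts (row total × column total / N):
  Brand X, Young: 465×167/762 = 101.909
  Brand X, Middle: 465×347/762 = 211.752
  Brand X, Older: 465×248/762 = 151.339
  Brand Y, Young: 297×167/762 = 65.091
  Brand Y, Middle: 297×347/762 = 135.248
  Brand Y, Older: 297×248/762 = 96.661
Contributions (O − E)²/E:
  (101 − 101.909)²/101.909 = 0.0081
  (212 − 211.752)²/211.752 = 0.0003
  (152 − 151.339)²/151.339 = 0.0029
  (66 − 65.091)²/65.091 = 0.0127
  (135 − 135.248)²/135.248 = 0.0005
  (96 − 96.661)²/96.661 = 0.0045
χ² = 0.0081 + 0.0003 + 0.0029 + 0.0127 + 0.0005 + 0.0045 = 0.03
df = (2−1)(3−1) = 2. Since 0.03 < 4.605, fail to reject the null hypothesis of independence at α = 0.1.

0.03; fail to reject H₀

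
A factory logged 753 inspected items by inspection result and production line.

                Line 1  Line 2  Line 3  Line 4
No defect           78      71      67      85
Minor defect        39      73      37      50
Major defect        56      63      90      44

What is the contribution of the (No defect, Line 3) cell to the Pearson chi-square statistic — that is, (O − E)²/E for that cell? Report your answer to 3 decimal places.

1.435

Row total (No defect) = 301; column total (Line 3) = 194; N = 753.
Expected count E = 301 × 194 / 753 = 77.54847.
Contribution = (O − E)²/E = (67 − 77.54847)² / 77.54847 = 1.435.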